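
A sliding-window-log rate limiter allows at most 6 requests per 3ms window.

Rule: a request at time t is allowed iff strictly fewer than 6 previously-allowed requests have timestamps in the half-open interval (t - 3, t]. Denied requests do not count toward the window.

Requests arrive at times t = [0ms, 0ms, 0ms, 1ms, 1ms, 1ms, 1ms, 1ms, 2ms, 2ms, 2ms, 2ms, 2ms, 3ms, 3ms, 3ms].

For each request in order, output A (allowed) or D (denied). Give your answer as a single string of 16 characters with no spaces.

Tracking allowed requests in the window:
  req#1 t=0ms: ALLOW
  req#2 t=0ms: ALLOW
  req#3 t=0ms: ALLOW
  req#4 t=1ms: ALLOW
  req#5 t=1ms: ALLOW
  req#6 t=1ms: ALLOW
  req#7 t=1ms: DENY
  req#8 t=1ms: DENY
  req#9 t=2ms: DENY
  req#10 t=2ms: DENY
  req#11 t=2ms: DENY
  req#12 t=2ms: DENY
  req#13 t=2ms: DENY
  req#14 t=3ms: ALLOW
  req#15 t=3ms: ALLOW
  req#16 t=3ms: ALLOW

Answer: AAAAAADDDDDDDAAA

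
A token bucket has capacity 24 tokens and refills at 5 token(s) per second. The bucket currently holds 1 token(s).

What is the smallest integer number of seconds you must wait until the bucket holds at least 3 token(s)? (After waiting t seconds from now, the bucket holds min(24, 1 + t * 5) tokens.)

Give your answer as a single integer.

Need 1 + t * 5 >= 3, so t >= 2/5.
Smallest integer t = ceil(2/5) = 1.

Answer: 1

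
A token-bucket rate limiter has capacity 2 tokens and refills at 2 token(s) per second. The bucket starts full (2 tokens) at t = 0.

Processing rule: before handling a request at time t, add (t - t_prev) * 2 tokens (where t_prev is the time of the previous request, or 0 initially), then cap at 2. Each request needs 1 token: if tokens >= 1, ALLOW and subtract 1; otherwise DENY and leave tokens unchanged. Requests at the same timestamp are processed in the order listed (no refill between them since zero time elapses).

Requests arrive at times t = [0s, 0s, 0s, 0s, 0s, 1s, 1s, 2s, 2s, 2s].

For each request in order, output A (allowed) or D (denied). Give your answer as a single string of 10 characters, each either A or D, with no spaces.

Simulating step by step:
  req#1 t=0s: ALLOW
  req#2 t=0s: ALLOW
  req#3 t=0s: DENY
  req#4 t=0s: DENY
  req#5 t=0s: DENY
  req#6 t=1s: ALLOW
  req#7 t=1s: ALLOW
  req#8 t=2s: ALLOW
  req#9 t=2s: ALLOW
  req#10 t=2s: DENY

Answer: AADDDAAAAD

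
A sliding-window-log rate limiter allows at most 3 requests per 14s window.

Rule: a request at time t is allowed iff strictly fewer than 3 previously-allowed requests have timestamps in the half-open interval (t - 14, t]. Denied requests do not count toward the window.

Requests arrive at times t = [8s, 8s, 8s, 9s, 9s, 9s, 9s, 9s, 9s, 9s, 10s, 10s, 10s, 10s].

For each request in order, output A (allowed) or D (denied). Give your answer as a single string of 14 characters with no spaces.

Answer: AAADDDDDDDDDDD

Derivation:
Tracking allowed requests in the window:
  req#1 t=8s: ALLOW
  req#2 t=8s: ALLOW
  req#3 t=8s: ALLOW
  req#4 t=9s: DENY
  req#5 t=9s: DENY
  req#6 t=9s: DENY
  req#7 t=9s: DENY
  req#8 t=9s: DENY
  req#9 t=9s: DENY
  req#10 t=9s: DENY
  req#11 t=10s: DENY
  req#12 t=10s: DENY
  req#13 t=10s: DENY
  req#14 t=10s: DENY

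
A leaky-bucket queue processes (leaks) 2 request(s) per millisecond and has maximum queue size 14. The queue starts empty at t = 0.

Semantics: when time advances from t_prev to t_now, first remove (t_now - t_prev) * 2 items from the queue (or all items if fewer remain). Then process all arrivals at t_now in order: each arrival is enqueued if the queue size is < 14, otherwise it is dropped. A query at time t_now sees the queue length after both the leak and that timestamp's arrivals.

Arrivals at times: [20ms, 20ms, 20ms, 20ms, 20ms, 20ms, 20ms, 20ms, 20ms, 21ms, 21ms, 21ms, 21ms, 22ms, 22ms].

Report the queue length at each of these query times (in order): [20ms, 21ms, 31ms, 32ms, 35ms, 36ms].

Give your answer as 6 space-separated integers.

Answer: 9 11 0 0 0 0

Derivation:
Queue lengths at query times:
  query t=20ms: backlog = 9
  query t=21ms: backlog = 11
  query t=31ms: backlog = 0
  query t=32ms: backlog = 0
  query t=35ms: backlog = 0
  query t=36ms: backlog = 0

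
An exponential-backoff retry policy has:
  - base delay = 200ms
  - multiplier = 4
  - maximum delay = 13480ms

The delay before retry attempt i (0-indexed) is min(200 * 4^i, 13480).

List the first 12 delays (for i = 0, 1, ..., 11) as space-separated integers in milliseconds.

Answer: 200 800 3200 12800 13480 13480 13480 13480 13480 13480 13480 13480

Derivation:
Computing each delay:
  i=0: min(200*4^0, 13480) = 200
  i=1: min(200*4^1, 13480) = 800
  i=2: min(200*4^2, 13480) = 3200
  i=3: min(200*4^3, 13480) = 12800
  i=4: min(200*4^4, 13480) = 13480
  i=5: min(200*4^5, 13480) = 13480
  i=6: min(200*4^6, 13480) = 13480
  i=7: min(200*4^7, 13480) = 13480
  i=8: min(200*4^8, 13480) = 13480
  i=9: min(200*4^9, 13480) = 13480
  i=10: min(200*4^10, 13480) = 13480
  i=11: min(200*4^11, 13480) = 13480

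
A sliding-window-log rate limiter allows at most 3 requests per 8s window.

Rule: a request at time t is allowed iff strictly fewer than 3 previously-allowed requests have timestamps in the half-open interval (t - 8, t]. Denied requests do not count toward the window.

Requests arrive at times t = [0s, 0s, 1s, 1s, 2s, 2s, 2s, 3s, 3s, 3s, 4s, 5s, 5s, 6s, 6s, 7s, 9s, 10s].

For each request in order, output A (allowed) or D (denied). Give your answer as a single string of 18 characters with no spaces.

Answer: AAADDDDDDDDDDDDDAA

Derivation:
Tracking allowed requests in the window:
  req#1 t=0s: ALLOW
  req#2 t=0s: ALLOW
  req#3 t=1s: ALLOW
  req#4 t=1s: DENY
  req#5 t=2s: DENY
  req#6 t=2s: DENY
  req#7 t=2s: DENY
  req#8 t=3s: DENY
  req#9 t=3s: DENY
  req#10 t=3s: DENY
  req#11 t=4s: DENY
  req#12 t=5s: DENY
  req#13 t=5s: DENY
  req#14 t=6s: DENY
  req#15 t=6s: DENY
  req#16 t=7s: DENY
  req#17 t=9s: ALLOW
  req#18 t=10s: ALLOW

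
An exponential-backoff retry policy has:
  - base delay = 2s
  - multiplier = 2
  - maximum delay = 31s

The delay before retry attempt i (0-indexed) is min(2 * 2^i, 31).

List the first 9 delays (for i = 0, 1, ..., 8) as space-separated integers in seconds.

Computing each delay:
  i=0: min(2*2^0, 31) = 2
  i=1: min(2*2^1, 31) = 4
  i=2: min(2*2^2, 31) = 8
  i=3: min(2*2^3, 31) = 16
  i=4: min(2*2^4, 31) = 31
  i=5: min(2*2^5, 31) = 31
  i=6: min(2*2^6, 31) = 31
  i=7: min(2*2^7, 31) = 31
  i=8: min(2*2^8, 31) = 31

Answer: 2 4 8 16 31 31 31 31 31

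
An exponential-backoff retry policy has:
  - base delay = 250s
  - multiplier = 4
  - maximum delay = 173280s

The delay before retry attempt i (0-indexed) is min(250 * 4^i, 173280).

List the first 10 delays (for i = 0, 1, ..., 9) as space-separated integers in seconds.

Answer: 250 1000 4000 16000 64000 173280 173280 173280 173280 173280

Derivation:
Computing each delay:
  i=0: min(250*4^0, 173280) = 250
  i=1: min(250*4^1, 173280) = 1000
  i=2: min(250*4^2, 173280) = 4000
  i=3: min(250*4^3, 173280) = 16000
  i=4: min(250*4^4, 173280) = 64000
  i=5: min(250*4^5, 173280) = 173280
  i=6: min(250*4^6, 173280) = 173280
  i=7: min(250*4^7, 173280) = 173280
  i=8: min(250*4^8, 173280) = 173280
  i=9: min(250*4^9, 173280) = 173280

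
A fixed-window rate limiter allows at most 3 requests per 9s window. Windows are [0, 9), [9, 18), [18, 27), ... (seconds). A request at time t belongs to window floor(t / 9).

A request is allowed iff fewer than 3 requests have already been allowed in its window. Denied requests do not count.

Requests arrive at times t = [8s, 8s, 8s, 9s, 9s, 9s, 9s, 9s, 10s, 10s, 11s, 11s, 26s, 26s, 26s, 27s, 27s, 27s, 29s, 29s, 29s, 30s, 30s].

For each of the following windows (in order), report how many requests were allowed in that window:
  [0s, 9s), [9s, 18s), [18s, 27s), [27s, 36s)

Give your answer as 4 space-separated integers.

Processing requests:
  req#1 t=8s (window 0): ALLOW
  req#2 t=8s (window 0): ALLOW
  req#3 t=8s (window 0): ALLOW
  req#4 t=9s (window 1): ALLOW
  req#5 t=9s (window 1): ALLOW
  req#6 t=9s (window 1): ALLOW
  req#7 t=9s (window 1): DENY
  req#8 t=9s (window 1): DENY
  req#9 t=10s (window 1): DENY
  req#10 t=10s (window 1): DENY
  req#11 t=11s (window 1): DENY
  req#12 t=11s (window 1): DENY
  req#13 t=26s (window 2): ALLOW
  req#14 t=26s (window 2): ALLOW
  req#15 t=26s (window 2): ALLOW
  req#16 t=27s (window 3): ALLOW
  req#17 t=27s (window 3): ALLOW
  req#18 t=27s (window 3): ALLOW
  req#19 t=29s (window 3): DENY
  req#20 t=29s (window 3): DENY
  req#21 t=29s (window 3): DENY
  req#22 t=30s (window 3): DENY
  req#23 t=30s (window 3): DENY

Allowed counts by window: 3 3 3 3

Answer: 3 3 3 3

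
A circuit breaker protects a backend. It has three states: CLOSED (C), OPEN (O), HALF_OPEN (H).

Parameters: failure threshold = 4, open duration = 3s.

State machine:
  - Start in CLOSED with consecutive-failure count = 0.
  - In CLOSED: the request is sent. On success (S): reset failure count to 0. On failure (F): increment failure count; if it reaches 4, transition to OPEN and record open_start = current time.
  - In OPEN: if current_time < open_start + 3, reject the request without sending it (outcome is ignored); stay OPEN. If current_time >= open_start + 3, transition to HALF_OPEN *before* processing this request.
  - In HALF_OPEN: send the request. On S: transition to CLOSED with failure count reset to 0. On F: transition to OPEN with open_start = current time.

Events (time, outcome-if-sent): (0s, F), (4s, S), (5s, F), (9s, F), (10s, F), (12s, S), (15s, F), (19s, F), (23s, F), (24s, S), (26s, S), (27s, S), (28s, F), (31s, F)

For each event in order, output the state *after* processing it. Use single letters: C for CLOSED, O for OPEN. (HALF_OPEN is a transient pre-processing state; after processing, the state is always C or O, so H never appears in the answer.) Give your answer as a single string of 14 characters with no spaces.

State after each event:
  event#1 t=0s outcome=F: state=CLOSED
  event#2 t=4s outcome=S: state=CLOSED
  event#3 t=5s outcome=F: state=CLOSED
  event#4 t=9s outcome=F: state=CLOSED
  event#5 t=10s outcome=F: state=CLOSED
  event#6 t=12s outcome=S: state=CLOSED
  event#7 t=15s outcome=F: state=CLOSED
  event#8 t=19s outcome=F: state=CLOSED
  event#9 t=23s outcome=F: state=CLOSED
  event#10 t=24s outcome=S: state=CLOSED
  event#11 t=26s outcome=S: state=CLOSED
  event#12 t=27s outcome=S: state=CLOSED
  event#13 t=28s outcome=F: state=CLOSED
  event#14 t=31s outcome=F: state=CLOSED

Answer: CCCCCCCCCCCCCC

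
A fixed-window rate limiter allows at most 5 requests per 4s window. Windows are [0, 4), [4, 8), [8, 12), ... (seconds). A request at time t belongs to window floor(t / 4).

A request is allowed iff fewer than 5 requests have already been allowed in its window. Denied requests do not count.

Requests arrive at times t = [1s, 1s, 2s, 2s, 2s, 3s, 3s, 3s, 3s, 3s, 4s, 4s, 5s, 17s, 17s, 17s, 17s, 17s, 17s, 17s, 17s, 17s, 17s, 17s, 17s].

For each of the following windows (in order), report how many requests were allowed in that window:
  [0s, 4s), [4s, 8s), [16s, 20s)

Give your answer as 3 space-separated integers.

Processing requests:
  req#1 t=1s (window 0): ALLOW
  req#2 t=1s (window 0): ALLOW
  req#3 t=2s (window 0): ALLOW
  req#4 t=2s (window 0): ALLOW
  req#5 t=2s (window 0): ALLOW
  req#6 t=3s (window 0): DENY
  req#7 t=3s (window 0): DENY
  req#8 t=3s (window 0): DENY
  req#9 t=3s (window 0): DENY
  req#10 t=3s (window 0): DENY
  req#11 t=4s (window 1): ALLOW
  req#12 t=4s (window 1): ALLOW
  req#13 t=5s (window 1): ALLOW
  req#14 t=17s (window 4): ALLOW
  req#15 t=17s (window 4): ALLOW
  req#16 t=17s (window 4): ALLOW
  req#17 t=17s (window 4): ALLOW
  req#18 t=17s (window 4): ALLOW
  req#19 t=17s (window 4): DENY
  req#20 t=17s (window 4): DENY
  req#21 t=17s (window 4): DENY
  req#22 t=17s (window 4): DENY
  req#23 t=17s (window 4): DENY
  req#24 t=17s (window 4): DENY
  req#25 t=17s (window 4): DENY

Allowed counts by window: 5 3 5

Answer: 5 3 5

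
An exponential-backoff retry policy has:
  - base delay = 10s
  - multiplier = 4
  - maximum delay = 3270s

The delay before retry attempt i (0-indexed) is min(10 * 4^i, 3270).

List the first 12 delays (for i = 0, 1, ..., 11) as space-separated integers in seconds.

Computing each delay:
  i=0: min(10*4^0, 3270) = 10
  i=1: min(10*4^1, 3270) = 40
  i=2: min(10*4^2, 3270) = 160
  i=3: min(10*4^3, 3270) = 640
  i=4: min(10*4^4, 3270) = 2560
  i=5: min(10*4^5, 3270) = 3270
  i=6: min(10*4^6, 3270) = 3270
  i=7: min(10*4^7, 3270) = 3270
  i=8: min(10*4^8, 3270) = 3270
  i=9: min(10*4^9, 3270) = 3270
  i=10: min(10*4^10, 3270) = 3270
  i=11: min(10*4^11, 3270) = 3270

Answer: 10 40 160 640 2560 3270 3270 3270 3270 3270 3270 3270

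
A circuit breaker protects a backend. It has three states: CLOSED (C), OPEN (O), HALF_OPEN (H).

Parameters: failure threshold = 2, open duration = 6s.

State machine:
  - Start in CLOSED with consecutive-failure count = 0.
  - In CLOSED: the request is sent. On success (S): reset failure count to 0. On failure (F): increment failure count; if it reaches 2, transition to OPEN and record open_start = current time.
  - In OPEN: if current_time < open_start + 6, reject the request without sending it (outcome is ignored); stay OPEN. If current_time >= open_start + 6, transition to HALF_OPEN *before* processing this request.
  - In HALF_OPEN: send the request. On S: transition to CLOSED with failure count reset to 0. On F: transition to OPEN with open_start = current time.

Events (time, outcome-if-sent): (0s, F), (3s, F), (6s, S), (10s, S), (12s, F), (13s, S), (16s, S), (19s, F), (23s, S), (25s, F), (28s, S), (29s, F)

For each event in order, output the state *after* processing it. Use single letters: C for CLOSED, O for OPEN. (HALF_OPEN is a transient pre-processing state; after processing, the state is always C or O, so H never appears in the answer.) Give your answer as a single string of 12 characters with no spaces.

State after each event:
  event#1 t=0s outcome=F: state=CLOSED
  event#2 t=3s outcome=F: state=OPEN
  event#3 t=6s outcome=S: state=OPEN
  event#4 t=10s outcome=S: state=CLOSED
  event#5 t=12s outcome=F: state=CLOSED
  event#6 t=13s outcome=S: state=CLOSED
  event#7 t=16s outcome=S: state=CLOSED
  event#8 t=19s outcome=F: state=CLOSED
  event#9 t=23s outcome=S: state=CLOSED
  event#10 t=25s outcome=F: state=CLOSED
  event#11 t=28s outcome=S: state=CLOSED
  event#12 t=29s outcome=F: state=CLOSED

Answer: COOCCCCCCCCC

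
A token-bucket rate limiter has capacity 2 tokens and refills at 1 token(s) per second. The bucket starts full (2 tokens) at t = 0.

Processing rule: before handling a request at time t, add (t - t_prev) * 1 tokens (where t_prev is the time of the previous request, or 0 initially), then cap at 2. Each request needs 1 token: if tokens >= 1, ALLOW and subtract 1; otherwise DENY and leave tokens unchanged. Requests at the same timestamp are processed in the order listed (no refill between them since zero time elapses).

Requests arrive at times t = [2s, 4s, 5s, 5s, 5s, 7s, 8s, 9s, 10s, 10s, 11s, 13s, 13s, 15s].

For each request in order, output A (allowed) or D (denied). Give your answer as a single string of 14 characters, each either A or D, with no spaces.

Answer: AAAADAAAAAAAAA

Derivation:
Simulating step by step:
  req#1 t=2s: ALLOW
  req#2 t=4s: ALLOW
  req#3 t=5s: ALLOW
  req#4 t=5s: ALLOW
  req#5 t=5s: DENY
  req#6 t=7s: ALLOW
  req#7 t=8s: ALLOW
  req#8 t=9s: ALLOW
  req#9 t=10s: ALLOW
  req#10 t=10s: ALLOW
  req#11 t=11s: ALLOW
  req#12 t=13s: ALLOW
  req#13 t=13s: ALLOW
  req#14 t=15s: ALLOW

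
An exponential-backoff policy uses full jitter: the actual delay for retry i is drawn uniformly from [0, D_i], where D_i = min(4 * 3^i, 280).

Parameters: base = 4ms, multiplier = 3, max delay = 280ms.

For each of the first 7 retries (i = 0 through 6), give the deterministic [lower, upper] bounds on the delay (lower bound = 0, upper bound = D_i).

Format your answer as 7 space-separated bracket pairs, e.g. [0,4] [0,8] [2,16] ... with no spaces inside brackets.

Answer: [0,4] [0,12] [0,36] [0,108] [0,280] [0,280] [0,280]

Derivation:
Computing bounds per retry:
  i=0: D_i=min(4*3^0,280)=4, bounds=[0,4]
  i=1: D_i=min(4*3^1,280)=12, bounds=[0,12]
  i=2: D_i=min(4*3^2,280)=36, bounds=[0,36]
  i=3: D_i=min(4*3^3,280)=108, bounds=[0,108]
  i=4: D_i=min(4*3^4,280)=280, bounds=[0,280]
  i=5: D_i=min(4*3^5,280)=280, bounds=[0,280]
  i=6: D_i=min(4*3^6,280)=280, bounds=[0,280]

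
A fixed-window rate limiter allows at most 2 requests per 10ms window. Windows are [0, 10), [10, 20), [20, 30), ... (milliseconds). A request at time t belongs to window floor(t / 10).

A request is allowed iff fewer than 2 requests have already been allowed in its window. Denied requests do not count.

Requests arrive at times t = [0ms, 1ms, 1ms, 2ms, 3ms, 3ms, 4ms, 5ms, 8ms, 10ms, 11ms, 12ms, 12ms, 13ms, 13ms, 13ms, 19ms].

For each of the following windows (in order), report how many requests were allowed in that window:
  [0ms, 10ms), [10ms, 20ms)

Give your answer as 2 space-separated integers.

Processing requests:
  req#1 t=0ms (window 0): ALLOW
  req#2 t=1ms (window 0): ALLOW
  req#3 t=1ms (window 0): DENY
  req#4 t=2ms (window 0): DENY
  req#5 t=3ms (window 0): DENY
  req#6 t=3ms (window 0): DENY
  req#7 t=4ms (window 0): DENY
  req#8 t=5ms (window 0): DENY
  req#9 t=8ms (window 0): DENY
  req#10 t=10ms (window 1): ALLOW
  req#11 t=11ms (window 1): ALLOW
  req#12 t=12ms (window 1): DENY
  req#13 t=12ms (window 1): DENY
  req#14 t=13ms (window 1): DENY
  req#15 t=13ms (window 1): DENY
  req#16 t=13ms (window 1): DENY
  req#17 t=19ms (window 1): DENY

Allowed counts by window: 2 2

Answer: 2 2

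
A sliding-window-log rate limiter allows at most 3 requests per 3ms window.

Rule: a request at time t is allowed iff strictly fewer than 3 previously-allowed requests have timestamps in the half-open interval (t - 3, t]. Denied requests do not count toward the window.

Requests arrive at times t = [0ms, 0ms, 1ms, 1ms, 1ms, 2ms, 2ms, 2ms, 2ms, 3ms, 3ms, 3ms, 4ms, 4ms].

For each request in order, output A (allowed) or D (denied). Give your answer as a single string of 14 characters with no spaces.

Answer: AAADDDDDDAADAD

Derivation:
Tracking allowed requests in the window:
  req#1 t=0ms: ALLOW
  req#2 t=0ms: ALLOW
  req#3 t=1ms: ALLOW
  req#4 t=1ms: DENY
  req#5 t=1ms: DENY
  req#6 t=2ms: DENY
  req#7 t=2ms: DENY
  req#8 t=2ms: DENY
  req#9 t=2ms: DENY
  req#10 t=3ms: ALLOW
  req#11 t=3ms: ALLOW
  req#12 t=3ms: DENY
  req#13 t=4ms: ALLOW
  req#14 t=4ms: DENY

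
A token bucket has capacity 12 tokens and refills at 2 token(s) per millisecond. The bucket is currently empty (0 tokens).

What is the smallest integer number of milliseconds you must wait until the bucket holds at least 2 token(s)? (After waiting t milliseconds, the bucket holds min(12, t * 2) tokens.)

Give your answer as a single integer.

Answer: 1

Derivation:
Need t * 2 >= 2, so t >= 2/2.
Smallest integer t = ceil(2/2) = 1.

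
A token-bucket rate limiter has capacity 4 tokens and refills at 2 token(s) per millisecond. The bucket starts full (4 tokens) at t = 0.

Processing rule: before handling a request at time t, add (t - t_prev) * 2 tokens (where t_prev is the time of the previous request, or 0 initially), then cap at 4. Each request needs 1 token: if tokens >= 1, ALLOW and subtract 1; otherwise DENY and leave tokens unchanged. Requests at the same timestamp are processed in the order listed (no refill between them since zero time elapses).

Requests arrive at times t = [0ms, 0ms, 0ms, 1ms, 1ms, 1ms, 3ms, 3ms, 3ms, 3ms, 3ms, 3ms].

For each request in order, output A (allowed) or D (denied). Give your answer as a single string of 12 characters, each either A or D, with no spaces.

Simulating step by step:
  req#1 t=0ms: ALLOW
  req#2 t=0ms: ALLOW
  req#3 t=0ms: ALLOW
  req#4 t=1ms: ALLOW
  req#5 t=1ms: ALLOW
  req#6 t=1ms: ALLOW
  req#7 t=3ms: ALLOW
  req#8 t=3ms: ALLOW
  req#9 t=3ms: ALLOW
  req#10 t=3ms: ALLOW
  req#11 t=3ms: DENY
  req#12 t=3ms: DENY

Answer: AAAAAAAAAADD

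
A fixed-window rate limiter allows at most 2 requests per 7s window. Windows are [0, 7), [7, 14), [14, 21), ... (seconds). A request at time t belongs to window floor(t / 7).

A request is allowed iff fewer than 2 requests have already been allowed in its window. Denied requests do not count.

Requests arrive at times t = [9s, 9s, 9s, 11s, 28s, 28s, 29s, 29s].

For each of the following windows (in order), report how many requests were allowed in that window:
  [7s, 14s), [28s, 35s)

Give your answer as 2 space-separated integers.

Processing requests:
  req#1 t=9s (window 1): ALLOW
  req#2 t=9s (window 1): ALLOW
  req#3 t=9s (window 1): DENY
  req#4 t=11s (window 1): DENY
  req#5 t=28s (window 4): ALLOW
  req#6 t=28s (window 4): ALLOW
  req#7 t=29s (window 4): DENY
  req#8 t=29s (window 4): DENY

Allowed counts by window: 2 2

Answer: 2 2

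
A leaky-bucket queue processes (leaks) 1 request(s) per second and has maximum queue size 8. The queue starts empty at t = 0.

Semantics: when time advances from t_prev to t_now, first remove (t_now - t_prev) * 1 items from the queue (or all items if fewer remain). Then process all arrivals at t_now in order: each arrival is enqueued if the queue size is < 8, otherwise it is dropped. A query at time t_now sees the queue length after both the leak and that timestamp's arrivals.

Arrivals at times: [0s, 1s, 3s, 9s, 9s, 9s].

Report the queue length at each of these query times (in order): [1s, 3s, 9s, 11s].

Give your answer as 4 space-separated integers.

Queue lengths at query times:
  query t=1s: backlog = 1
  query t=3s: backlog = 1
  query t=9s: backlog = 3
  query t=11s: backlog = 1

Answer: 1 1 3 1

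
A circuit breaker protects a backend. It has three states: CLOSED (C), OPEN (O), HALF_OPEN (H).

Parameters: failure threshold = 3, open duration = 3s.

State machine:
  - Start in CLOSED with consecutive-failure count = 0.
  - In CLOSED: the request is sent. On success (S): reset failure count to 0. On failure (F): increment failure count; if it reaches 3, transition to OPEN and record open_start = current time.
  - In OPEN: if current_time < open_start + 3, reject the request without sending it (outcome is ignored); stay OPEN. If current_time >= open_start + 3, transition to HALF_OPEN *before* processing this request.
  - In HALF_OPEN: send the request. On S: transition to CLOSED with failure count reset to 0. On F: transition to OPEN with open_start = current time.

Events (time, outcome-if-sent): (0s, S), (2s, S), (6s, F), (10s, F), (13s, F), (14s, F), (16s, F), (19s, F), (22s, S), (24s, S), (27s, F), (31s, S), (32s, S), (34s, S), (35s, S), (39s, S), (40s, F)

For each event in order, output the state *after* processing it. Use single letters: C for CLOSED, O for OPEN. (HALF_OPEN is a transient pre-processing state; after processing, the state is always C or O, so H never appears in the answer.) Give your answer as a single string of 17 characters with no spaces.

State after each event:
  event#1 t=0s outcome=S: state=CLOSED
  event#2 t=2s outcome=S: state=CLOSED
  event#3 t=6s outcome=F: state=CLOSED
  event#4 t=10s outcome=F: state=CLOSED
  event#5 t=13s outcome=F: state=OPEN
  event#6 t=14s outcome=F: state=OPEN
  event#7 t=16s outcome=F: state=OPEN
  event#8 t=19s outcome=F: state=OPEN
  event#9 t=22s outcome=S: state=CLOSED
  event#10 t=24s outcome=S: state=CLOSED
  event#11 t=27s outcome=F: state=CLOSED
  event#12 t=31s outcome=S: state=CLOSED
  event#13 t=32s outcome=S: state=CLOSED
  event#14 t=34s outcome=S: state=CLOSED
  event#15 t=35s outcome=S: state=CLOSED
  event#16 t=39s outcome=S: state=CLOSED
  event#17 t=40s outcome=F: state=CLOSED

Answer: CCCCOOOOCCCCCCCCC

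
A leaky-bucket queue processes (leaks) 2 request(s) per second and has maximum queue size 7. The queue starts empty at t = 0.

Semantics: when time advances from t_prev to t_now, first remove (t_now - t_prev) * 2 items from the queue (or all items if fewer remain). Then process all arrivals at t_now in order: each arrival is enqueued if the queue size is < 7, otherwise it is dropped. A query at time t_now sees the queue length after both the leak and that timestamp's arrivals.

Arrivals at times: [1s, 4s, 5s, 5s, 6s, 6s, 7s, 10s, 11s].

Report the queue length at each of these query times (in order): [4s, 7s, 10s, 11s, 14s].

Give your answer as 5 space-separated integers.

Queue lengths at query times:
  query t=4s: backlog = 1
  query t=7s: backlog = 1
  query t=10s: backlog = 1
  query t=11s: backlog = 1
  query t=14s: backlog = 0

Answer: 1 1 1 1 0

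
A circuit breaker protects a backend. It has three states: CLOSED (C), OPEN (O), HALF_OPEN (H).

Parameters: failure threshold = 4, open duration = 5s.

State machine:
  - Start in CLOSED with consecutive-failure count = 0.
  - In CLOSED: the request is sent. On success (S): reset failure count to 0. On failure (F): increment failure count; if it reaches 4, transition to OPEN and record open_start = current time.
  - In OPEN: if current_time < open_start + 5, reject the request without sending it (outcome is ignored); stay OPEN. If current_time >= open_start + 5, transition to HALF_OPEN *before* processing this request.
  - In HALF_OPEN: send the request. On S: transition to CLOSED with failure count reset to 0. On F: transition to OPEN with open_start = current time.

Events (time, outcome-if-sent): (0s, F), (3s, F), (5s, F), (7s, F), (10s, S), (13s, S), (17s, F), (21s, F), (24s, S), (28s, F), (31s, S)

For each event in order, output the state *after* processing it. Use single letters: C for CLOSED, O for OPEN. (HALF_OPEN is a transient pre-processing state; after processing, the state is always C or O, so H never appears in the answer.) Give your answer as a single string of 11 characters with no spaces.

Answer: CCCOOCCCCCC

Derivation:
State after each event:
  event#1 t=0s outcome=F: state=CLOSED
  event#2 t=3s outcome=F: state=CLOSED
  event#3 t=5s outcome=F: state=CLOSED
  event#4 t=7s outcome=F: state=OPEN
  event#5 t=10s outcome=S: state=OPEN
  event#6 t=13s outcome=S: state=CLOSED
  event#7 t=17s outcome=F: state=CLOSED
  event#8 t=21s outcome=F: state=CLOSED
  event#9 t=24s outcome=S: state=CLOSED
  event#10 t=28s outcome=F: state=CLOSED
  event#11 t=31s outcome=S: state=CLOSED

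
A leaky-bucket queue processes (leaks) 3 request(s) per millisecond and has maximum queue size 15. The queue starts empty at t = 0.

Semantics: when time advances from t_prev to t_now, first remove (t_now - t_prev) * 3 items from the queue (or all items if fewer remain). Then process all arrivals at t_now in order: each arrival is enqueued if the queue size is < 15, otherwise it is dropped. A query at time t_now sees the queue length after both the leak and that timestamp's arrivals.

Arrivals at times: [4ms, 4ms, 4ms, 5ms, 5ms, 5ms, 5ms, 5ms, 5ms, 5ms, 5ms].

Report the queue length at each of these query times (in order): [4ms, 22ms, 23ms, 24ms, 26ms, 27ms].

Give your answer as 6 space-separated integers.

Queue lengths at query times:
  query t=4ms: backlog = 3
  query t=22ms: backlog = 0
  query t=23ms: backlog = 0
  query t=24ms: backlog = 0
  query t=26ms: backlog = 0
  query t=27ms: backlog = 0

Answer: 3 0 0 0 0 0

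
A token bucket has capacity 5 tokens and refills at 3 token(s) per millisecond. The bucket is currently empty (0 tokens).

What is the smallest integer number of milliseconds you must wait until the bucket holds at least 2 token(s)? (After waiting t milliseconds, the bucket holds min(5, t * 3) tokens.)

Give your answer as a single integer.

Need t * 3 >= 2, so t >= 2/3.
Smallest integer t = ceil(2/3) = 1.

Answer: 1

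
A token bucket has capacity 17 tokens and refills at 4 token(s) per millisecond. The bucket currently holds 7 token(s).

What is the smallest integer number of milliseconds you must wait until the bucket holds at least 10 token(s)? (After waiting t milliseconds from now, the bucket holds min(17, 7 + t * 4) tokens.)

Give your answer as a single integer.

Need 7 + t * 4 >= 10, so t >= 3/4.
Smallest integer t = ceil(3/4) = 1.

Answer: 1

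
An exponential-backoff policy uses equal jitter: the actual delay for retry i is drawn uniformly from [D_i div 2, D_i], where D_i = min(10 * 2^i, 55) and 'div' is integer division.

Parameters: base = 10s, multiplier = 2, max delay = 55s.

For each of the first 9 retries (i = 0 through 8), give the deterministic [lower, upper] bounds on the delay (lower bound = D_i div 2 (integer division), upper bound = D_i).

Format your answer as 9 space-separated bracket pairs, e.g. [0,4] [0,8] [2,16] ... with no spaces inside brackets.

Answer: [5,10] [10,20] [20,40] [27,55] [27,55] [27,55] [27,55] [27,55] [27,55]

Derivation:
Computing bounds per retry:
  i=0: D_i=min(10*2^0,55)=10, bounds=[5,10]
  i=1: D_i=min(10*2^1,55)=20, bounds=[10,20]
  i=2: D_i=min(10*2^2,55)=40, bounds=[20,40]
  i=3: D_i=min(10*2^3,55)=55, bounds=[27,55]
  i=4: D_i=min(10*2^4,55)=55, bounds=[27,55]
  i=5: D_i=min(10*2^5,55)=55, bounds=[27,55]
  i=6: D_i=min(10*2^6,55)=55, bounds=[27,55]
  i=7: D_i=min(10*2^7,55)=55, bounds=[27,55]
  i=8: D_i=min(10*2^8,55)=55, bounds=[27,55]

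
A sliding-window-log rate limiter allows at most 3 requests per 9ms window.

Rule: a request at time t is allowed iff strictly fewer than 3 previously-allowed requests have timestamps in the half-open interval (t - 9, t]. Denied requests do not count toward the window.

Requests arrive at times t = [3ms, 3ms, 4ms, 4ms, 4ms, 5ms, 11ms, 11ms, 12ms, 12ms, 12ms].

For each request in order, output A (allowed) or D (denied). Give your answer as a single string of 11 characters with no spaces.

Tracking allowed requests in the window:
  req#1 t=3ms: ALLOW
  req#2 t=3ms: ALLOW
  req#3 t=4ms: ALLOW
  req#4 t=4ms: DENY
  req#5 t=4ms: DENY
  req#6 t=5ms: DENY
  req#7 t=11ms: DENY
  req#8 t=11ms: DENY
  req#9 t=12ms: ALLOW
  req#10 t=12ms: ALLOW
  req#11 t=12ms: DENY

Answer: AAADDDDDAAD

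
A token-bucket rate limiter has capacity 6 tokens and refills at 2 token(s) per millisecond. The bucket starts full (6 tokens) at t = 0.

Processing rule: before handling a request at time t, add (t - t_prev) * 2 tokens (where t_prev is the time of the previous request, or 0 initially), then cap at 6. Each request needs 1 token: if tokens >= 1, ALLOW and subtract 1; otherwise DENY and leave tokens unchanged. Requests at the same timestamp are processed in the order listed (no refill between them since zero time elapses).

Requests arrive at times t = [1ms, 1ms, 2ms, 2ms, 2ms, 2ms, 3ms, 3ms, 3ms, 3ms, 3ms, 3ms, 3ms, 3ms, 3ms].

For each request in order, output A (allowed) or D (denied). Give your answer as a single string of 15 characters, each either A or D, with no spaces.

Simulating step by step:
  req#1 t=1ms: ALLOW
  req#2 t=1ms: ALLOW
  req#3 t=2ms: ALLOW
  req#4 t=2ms: ALLOW
  req#5 t=2ms: ALLOW
  req#6 t=2ms: ALLOW
  req#7 t=3ms: ALLOW
  req#8 t=3ms: ALLOW
  req#9 t=3ms: ALLOW
  req#10 t=3ms: ALLOW
  req#11 t=3ms: DENY
  req#12 t=3ms: DENY
  req#13 t=3ms: DENY
  req#14 t=3ms: DENY
  req#15 t=3ms: DENY

Answer: AAAAAAAAAADDDDD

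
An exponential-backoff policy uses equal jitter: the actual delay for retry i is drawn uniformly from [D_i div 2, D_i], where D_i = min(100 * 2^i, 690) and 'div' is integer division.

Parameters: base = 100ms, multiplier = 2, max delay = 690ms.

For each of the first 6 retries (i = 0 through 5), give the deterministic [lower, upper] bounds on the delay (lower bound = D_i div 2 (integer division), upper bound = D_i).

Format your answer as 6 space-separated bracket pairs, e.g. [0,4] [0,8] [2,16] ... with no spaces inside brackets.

Answer: [50,100] [100,200] [200,400] [345,690] [345,690] [345,690]

Derivation:
Computing bounds per retry:
  i=0: D_i=min(100*2^0,690)=100, bounds=[50,100]
  i=1: D_i=min(100*2^1,690)=200, bounds=[100,200]
  i=2: D_i=min(100*2^2,690)=400, bounds=[200,400]
  i=3: D_i=min(100*2^3,690)=690, bounds=[345,690]
  i=4: D_i=min(100*2^4,690)=690, bounds=[345,690]
  i=5: D_i=min(100*2^5,690)=690, bounds=[345,690]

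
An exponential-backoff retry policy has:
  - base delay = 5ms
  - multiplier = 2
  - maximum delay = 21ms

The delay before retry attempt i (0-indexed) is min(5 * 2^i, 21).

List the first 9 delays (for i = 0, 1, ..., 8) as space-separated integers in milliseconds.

Answer: 5 10 20 21 21 21 21 21 21

Derivation:
Computing each delay:
  i=0: min(5*2^0, 21) = 5
  i=1: min(5*2^1, 21) = 10
  i=2: min(5*2^2, 21) = 20
  i=3: min(5*2^3, 21) = 21
  i=4: min(5*2^4, 21) = 21
  i=5: min(5*2^5, 21) = 21
  i=6: min(5*2^6, 21) = 21
  i=7: min(5*2^7, 21) = 21
  i=8: min(5*2^8, 21) = 21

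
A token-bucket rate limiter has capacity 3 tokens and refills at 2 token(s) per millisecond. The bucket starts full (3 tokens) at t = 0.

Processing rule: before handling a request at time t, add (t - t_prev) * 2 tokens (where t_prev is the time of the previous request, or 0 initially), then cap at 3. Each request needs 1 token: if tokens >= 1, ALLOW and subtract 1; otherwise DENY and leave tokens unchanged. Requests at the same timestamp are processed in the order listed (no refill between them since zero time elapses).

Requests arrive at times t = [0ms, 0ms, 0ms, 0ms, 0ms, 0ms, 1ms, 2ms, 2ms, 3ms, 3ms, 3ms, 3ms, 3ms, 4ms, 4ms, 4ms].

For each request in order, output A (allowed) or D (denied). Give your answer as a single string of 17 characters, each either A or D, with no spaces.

Simulating step by step:
  req#1 t=0ms: ALLOW
  req#2 t=0ms: ALLOW
  req#3 t=0ms: ALLOW
  req#4 t=0ms: DENY
  req#5 t=0ms: DENY
  req#6 t=0ms: DENY
  req#7 t=1ms: ALLOW
  req#8 t=2ms: ALLOW
  req#9 t=2ms: ALLOW
  req#10 t=3ms: ALLOW
  req#11 t=3ms: ALLOW
  req#12 t=3ms: ALLOW
  req#13 t=3ms: DENY
  req#14 t=3ms: DENY
  req#15 t=4ms: ALLOW
  req#16 t=4ms: ALLOW
  req#17 t=4ms: DENY

Answer: AAADDDAAAAAADDAAD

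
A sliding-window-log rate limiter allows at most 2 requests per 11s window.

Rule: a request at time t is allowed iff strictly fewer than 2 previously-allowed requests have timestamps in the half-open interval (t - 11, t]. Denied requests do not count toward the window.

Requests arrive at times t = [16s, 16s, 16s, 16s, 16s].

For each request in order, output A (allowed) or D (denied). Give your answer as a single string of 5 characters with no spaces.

Answer: AADDD

Derivation:
Tracking allowed requests in the window:
  req#1 t=16s: ALLOW
  req#2 t=16s: ALLOW
  req#3 t=16s: DENY
  req#4 t=16s: DENY
  req#5 t=16s: DENY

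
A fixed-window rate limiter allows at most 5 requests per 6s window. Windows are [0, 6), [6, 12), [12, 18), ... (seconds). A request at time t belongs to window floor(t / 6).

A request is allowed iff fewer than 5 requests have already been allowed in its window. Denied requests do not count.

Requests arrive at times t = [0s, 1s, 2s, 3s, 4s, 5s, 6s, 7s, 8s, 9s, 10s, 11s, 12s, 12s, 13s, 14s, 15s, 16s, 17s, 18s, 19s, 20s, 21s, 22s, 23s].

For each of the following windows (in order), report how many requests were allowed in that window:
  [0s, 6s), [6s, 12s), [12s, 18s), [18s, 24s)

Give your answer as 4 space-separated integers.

Answer: 5 5 5 5

Derivation:
Processing requests:
  req#1 t=0s (window 0): ALLOW
  req#2 t=1s (window 0): ALLOW
  req#3 t=2s (window 0): ALLOW
  req#4 t=3s (window 0): ALLOW
  req#5 t=4s (window 0): ALLOW
  req#6 t=5s (window 0): DENY
  req#7 t=6s (window 1): ALLOW
  req#8 t=7s (window 1): ALLOW
  req#9 t=8s (window 1): ALLOW
  req#10 t=9s (window 1): ALLOW
  req#11 t=10s (window 1): ALLOW
  req#12 t=11s (window 1): DENY
  req#13 t=12s (window 2): ALLOW
  req#14 t=12s (window 2): ALLOW
  req#15 t=13s (window 2): ALLOW
  req#16 t=14s (window 2): ALLOW
  req#17 t=15s (window 2): ALLOW
  req#18 t=16s (window 2): DENY
  req#19 t=17s (window 2): DENY
  req#20 t=18s (window 3): ALLOW
  req#21 t=19s (window 3): ALLOW
  req#22 t=20s (window 3): ALLOW
  req#23 t=21s (window 3): ALLOW
  req#24 t=22s (window 3): ALLOW
  req#25 t=23s (window 3): DENY

Allowed counts by window: 5 5 5 5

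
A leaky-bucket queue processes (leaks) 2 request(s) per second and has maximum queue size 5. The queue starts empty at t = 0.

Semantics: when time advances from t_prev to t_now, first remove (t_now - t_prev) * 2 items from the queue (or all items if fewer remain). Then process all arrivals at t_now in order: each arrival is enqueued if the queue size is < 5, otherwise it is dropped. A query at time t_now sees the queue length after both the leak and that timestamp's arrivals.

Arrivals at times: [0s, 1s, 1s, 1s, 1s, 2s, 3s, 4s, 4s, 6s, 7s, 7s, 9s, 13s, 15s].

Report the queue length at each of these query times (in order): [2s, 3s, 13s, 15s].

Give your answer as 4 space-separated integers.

Answer: 3 2 1 1

Derivation:
Queue lengths at query times:
  query t=2s: backlog = 3
  query t=3s: backlog = 2
  query t=13s: backlog = 1
  query t=15s: backlog = 1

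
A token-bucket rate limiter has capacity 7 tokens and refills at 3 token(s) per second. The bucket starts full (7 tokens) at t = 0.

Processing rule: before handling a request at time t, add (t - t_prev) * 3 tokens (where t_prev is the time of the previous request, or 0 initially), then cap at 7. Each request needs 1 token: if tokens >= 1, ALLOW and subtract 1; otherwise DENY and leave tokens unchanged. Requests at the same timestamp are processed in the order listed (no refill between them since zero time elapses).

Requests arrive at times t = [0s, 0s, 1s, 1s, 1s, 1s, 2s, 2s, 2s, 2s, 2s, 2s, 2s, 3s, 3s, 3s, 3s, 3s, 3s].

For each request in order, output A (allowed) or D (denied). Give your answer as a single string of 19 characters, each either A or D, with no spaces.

Simulating step by step:
  req#1 t=0s: ALLOW
  req#2 t=0s: ALLOW
  req#3 t=1s: ALLOW
  req#4 t=1s: ALLOW
  req#5 t=1s: ALLOW
  req#6 t=1s: ALLOW
  req#7 t=2s: ALLOW
  req#8 t=2s: ALLOW
  req#9 t=2s: ALLOW
  req#10 t=2s: ALLOW
  req#11 t=2s: ALLOW
  req#12 t=2s: ALLOW
  req#13 t=2s: DENY
  req#14 t=3s: ALLOW
  req#15 t=3s: ALLOW
  req#16 t=3s: ALLOW
  req#17 t=3s: DENY
  req#18 t=3s: DENY
  req#19 t=3s: DENY

Answer: AAAAAAAAAAAADAAADDD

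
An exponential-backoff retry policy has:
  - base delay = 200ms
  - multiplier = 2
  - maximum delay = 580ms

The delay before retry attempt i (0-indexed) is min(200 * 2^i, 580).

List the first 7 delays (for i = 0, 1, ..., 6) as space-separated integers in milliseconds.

Computing each delay:
  i=0: min(200*2^0, 580) = 200
  i=1: min(200*2^1, 580) = 400
  i=2: min(200*2^2, 580) = 580
  i=3: min(200*2^3, 580) = 580
  i=4: min(200*2^4, 580) = 580
  i=5: min(200*2^5, 580) = 580
  i=6: min(200*2^6, 580) = 580

Answer: 200 400 580 580 580 580 580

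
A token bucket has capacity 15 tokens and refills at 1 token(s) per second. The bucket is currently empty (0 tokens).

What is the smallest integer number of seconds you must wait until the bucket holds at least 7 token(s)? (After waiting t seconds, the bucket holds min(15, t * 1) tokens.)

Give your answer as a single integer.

Answer: 7

Derivation:
Need t * 1 >= 7, so t >= 7/1.
Smallest integer t = ceil(7/1) = 7.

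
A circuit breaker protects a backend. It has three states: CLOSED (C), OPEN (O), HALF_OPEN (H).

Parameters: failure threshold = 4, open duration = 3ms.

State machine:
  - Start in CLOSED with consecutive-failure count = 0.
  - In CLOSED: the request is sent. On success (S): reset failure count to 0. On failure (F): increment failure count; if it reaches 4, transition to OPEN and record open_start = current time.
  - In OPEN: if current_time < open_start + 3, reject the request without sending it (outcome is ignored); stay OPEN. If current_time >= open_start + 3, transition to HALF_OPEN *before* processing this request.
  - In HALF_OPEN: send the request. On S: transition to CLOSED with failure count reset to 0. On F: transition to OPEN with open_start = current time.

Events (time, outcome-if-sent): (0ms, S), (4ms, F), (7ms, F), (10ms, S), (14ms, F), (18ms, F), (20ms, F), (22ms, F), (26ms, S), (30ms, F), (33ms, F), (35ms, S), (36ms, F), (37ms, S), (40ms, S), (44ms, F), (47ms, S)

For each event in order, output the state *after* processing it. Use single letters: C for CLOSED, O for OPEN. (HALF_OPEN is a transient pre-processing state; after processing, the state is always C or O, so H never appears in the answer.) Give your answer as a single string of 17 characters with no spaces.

State after each event:
  event#1 t=0ms outcome=S: state=CLOSED
  event#2 t=4ms outcome=F: state=CLOSED
  event#3 t=7ms outcome=F: state=CLOSED
  event#4 t=10ms outcome=S: state=CLOSED
  event#5 t=14ms outcome=F: state=CLOSED
  event#6 t=18ms outcome=F: state=CLOSED
  event#7 t=20ms outcome=F: state=CLOSED
  event#8 t=22ms outcome=F: state=OPEN
  event#9 t=26ms outcome=S: state=CLOSED
  event#10 t=30ms outcome=F: state=CLOSED
  event#11 t=33ms outcome=F: state=CLOSED
  event#12 t=35ms outcome=S: state=CLOSED
  event#13 t=36ms outcome=F: state=CLOSED
  event#14 t=37ms outcome=S: state=CLOSED
  event#15 t=40ms outcome=S: state=CLOSED
  event#16 t=44ms outcome=F: state=CLOSED
  event#17 t=47ms outcome=S: state=CLOSED

Answer: CCCCCCCOCCCCCCCCC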